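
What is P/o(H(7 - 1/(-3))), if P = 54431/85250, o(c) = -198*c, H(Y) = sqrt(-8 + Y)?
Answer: 54431*I*sqrt(6)/33759000 ≈ 0.0039494*I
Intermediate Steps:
P = 54431/85250 (P = 54431*(1/85250) = 54431/85250 ≈ 0.63849)
P/o(H(7 - 1/(-3))) = 54431/(85250*((-198*sqrt(-8 + (7 - 1/(-3)))))) = 54431/(85250*((-198*sqrt(-8 + (7 - 1*(-1/3)))))) = 54431/(85250*((-198*sqrt(-8 + (7 + 1/3))))) = 54431/(85250*((-198*sqrt(-8 + 22/3)))) = 54431/(85250*((-66*I*sqrt(6)))) = 54431*(I*sqrt(6)/396)/85250 = 54431*I*sqrt(6)/33759000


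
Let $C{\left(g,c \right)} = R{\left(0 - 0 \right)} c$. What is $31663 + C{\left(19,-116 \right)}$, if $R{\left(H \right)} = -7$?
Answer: $32475$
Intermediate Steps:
$C{\left(g,c \right)} = - 7 c$
$31663 + C{\left(19,-116 \right)} = 31663 - -812 = 31663 + 812 = 32475$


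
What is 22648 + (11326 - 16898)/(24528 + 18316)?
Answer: 242581335/10711 ≈ 22648.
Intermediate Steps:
22648 + (11326 - 16898)/(24528 + 18316) = 22648 - 5572/42844 = 22648 - 5572*1/42844 = 22648 - 1393/10711 = 242581335/10711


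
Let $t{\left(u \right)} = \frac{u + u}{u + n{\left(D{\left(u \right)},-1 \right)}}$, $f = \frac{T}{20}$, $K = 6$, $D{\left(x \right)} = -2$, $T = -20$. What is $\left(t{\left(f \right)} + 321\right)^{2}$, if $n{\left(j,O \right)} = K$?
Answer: $\frac{2569609}{25} \approx 1.0278 \cdot 10^{5}$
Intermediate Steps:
$n{\left(j,O \right)} = 6$
$f = -1$ ($f = - \frac{20}{20} = \left(-20\right) \frac{1}{20} = -1$)
$t{\left(u \right)} = \frac{2 u}{6 + u}$ ($t{\left(u \right)} = \frac{u + u}{u + 6} = \frac{2 u}{6 + u}$)
$\left(t{\left(f \right)} + 321\right)^{2} = \left(2 \left(-1\right) \frac{1}{6 - 1} + 321\right)^{2} = \left(2 \left(-1\right) \frac{1}{5} + 321\right)^{2} = \left(- \frac{2}{5} + 321\right)^{2} = \left(\frac{1603}{5}\right)^{2} = \frac{2569609}{25}$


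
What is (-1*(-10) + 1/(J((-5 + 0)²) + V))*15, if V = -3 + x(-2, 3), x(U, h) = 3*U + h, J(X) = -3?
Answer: 445/3 ≈ 148.33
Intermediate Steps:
x(U, h) = h + 3*U
V = -6 (V = -3 + (3 + 3*(-2)) = -3 + (3 - 6) = -3 - 3 = -6)
(-1*(-10) + 1/(J((-5 + 0)²) + V))*15 = (-1*(-10) + 1/(-3 - 6))*15 = (10 + 1/(-9))*15 = (10 - ⅑)*15 = (89/9)*15 = 445/3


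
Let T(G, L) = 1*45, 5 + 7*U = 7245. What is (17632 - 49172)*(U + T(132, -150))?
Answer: -238284700/7 ≈ -3.4041e+7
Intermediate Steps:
U = 7240/7 (U = -5/7 + (⅐)*7245 = -5/7 + 1035 = 7240/7 ≈ 1034.3)
T(G, L) = 45
(17632 - 49172)*(U + T(132, -150)) = (17632 - 49172)*(7240/7 + 45) = -31540*7555/7 = -238284700/7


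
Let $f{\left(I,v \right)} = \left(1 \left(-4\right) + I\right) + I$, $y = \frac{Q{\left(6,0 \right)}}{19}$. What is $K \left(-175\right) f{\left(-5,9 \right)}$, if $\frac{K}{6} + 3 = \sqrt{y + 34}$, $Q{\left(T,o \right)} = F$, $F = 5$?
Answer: $-44100 + \frac{14700 \sqrt{12369}}{19} \approx 41946.0$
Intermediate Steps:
$Q{\left(T,o \right)} = 5$
$y = \frac{5}{19} \approx 0.26316$
$K = -18 + \frac{6 \sqrt{12369}}{19}$ ($K = -18 + 6 \sqrt{\frac{5}{19} + 34} = -18 + 6 \sqrt{\frac{651}{19}} = -18 + 6 \frac{\sqrt{12369}}{19} = -18 + \frac{6 \sqrt{12369}}{19} \approx 17.121$)
$f{\left(I,v \right)} = -4 + 2 I$ ($f{\left(I,v \right)} = \left(-4 + I\right) + I = -4 + 2 I$)
$K \left(-175\right) f{\left(-5,9 \right)} = \left(-18 + \frac{6 \sqrt{12369}}{19}\right) \left(-175\right) \left(-4 + 2 \left(-5\right)\right) = \left(3150 - \frac{1050 \sqrt{12369}}{19}\right) \left(-4 - 10\right) = \left(3150 - \frac{1050 \sqrt{12369}}{19}\right) \left(-14\right) = -44100 + \frac{14700 \sqrt{12369}}{19}$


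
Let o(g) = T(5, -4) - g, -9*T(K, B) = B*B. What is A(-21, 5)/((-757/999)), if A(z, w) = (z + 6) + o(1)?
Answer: 17760/757 ≈ 23.461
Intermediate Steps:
T(K, B) = -B²/9 (T(K, B) = -B*B/9 = -B²/9)
o(g) = -16/9 - g (o(g) = -⅑*(-4)² - g = -⅑*16 - g = -16/9 - g)
A(z, w) = 29/9 + z (A(z, w) = (z + 6) + (-16/9 - 1*1) = (6 + z) + (-16/9 - 1) = (6 + z) - 25/9 = 29/9 + z)
A(-21, 5)/((-757/999)) = (29/9 - 21)/((-757/999)) = -160/(9*((-757*1/999))) = -160/(9*(-757/999)) = -160/9*(-999/757) = 17760/757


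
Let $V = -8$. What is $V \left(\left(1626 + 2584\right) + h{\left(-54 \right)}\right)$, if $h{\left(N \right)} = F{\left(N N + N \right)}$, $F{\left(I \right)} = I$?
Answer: $-56576$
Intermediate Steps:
$h{\left(N \right)} = N + N^{2}$ ($h{\left(N \right)} = N N + N = N^{2} + N = N + N^{2}$)
$V \left(\left(1626 + 2584\right) + h{\left(-54 \right)}\right) = - 8 \left(\left(1626 + 2584\right) - 54 \left(1 - 54\right)\right) = - 8 \left(4210 - -2862\right) = - 8 \left(4210 + 2862\right) = \left(-8\right) 7072 = -56576$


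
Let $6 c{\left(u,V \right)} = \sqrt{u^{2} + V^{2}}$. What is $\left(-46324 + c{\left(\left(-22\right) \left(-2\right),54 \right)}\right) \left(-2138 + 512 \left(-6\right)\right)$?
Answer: $241348040 - \frac{5210 \sqrt{1213}}{3} \approx 2.4129 \cdot 10^{8}$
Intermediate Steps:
$c{\left(u,V \right)} = \frac{\sqrt{V^{2} + u^{2}}}{6}$ ($c{\left(u,V \right)} = \frac{\sqrt{u^{2} + V^{2}}}{6} = \frac{\sqrt{V^{2} + u^{2}}}{6}$)
$\left(-46324 + c{\left(\left(-22\right) \left(-2\right),54 \right)}\right) \left(-2138 + 512 \left(-6\right)\right) = \left(-46324 + \frac{\sqrt{54^{2} + \left(\left(-22\right) \left(-2\right)\right)^{2}}}{6}\right) \left(-2138 + 512 \left(-6\right)\right) = \left(-46324 + \frac{\sqrt{2916 + 44^{2}}}{6}\right) \left(-2138 - 3072\right) = \left(-46324 + \frac{\sqrt{2916 + 1936}}{6}\right) \left(-5210\right) = \left(-46324 + \frac{\sqrt{4852}}{6}\right) \left(-5210\right) = \left(-46324 + \frac{2 \sqrt{1213}}{6}\right) \left(-5210\right) = \left(-46324 + \frac{\sqrt{1213}}{3}\right) \left(-5210\right) = 241348040 - \frac{5210 \sqrt{1213}}{3}$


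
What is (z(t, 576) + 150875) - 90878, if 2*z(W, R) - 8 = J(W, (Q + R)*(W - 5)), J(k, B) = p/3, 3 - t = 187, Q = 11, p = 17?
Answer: 360023/6 ≈ 60004.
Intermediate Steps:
t = -184 (t = 3 - 1*187 = 3 - 187 = -184)
J(k, B) = 17/3
z(W, R) = 41/6 (z(W, R) = 4 + (1/2)*(17/3) = 4 + 17/6 = 41/6)
(z(t, 576) + 150875) - 90878 = (41/6 + 150875) - 90878 = 905291/6 - 90878 = 360023/6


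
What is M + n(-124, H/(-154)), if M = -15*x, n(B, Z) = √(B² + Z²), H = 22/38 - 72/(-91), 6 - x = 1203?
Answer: 17955 + √1090121238068417/266266 ≈ 18079.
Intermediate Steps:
x = -1197 (x = 6 - 1*1203 = 6 - 1203 = -1197)
H = 2369/1729 (H = 22*(1/38) - 72*(-1/91) = 11/19 + 72/91 = 2369/1729 ≈ 1.3702)
M = 17955 (M = -15*(-1197) = 17955)
M + n(-124, H/(-154)) = 17955 + √((-124)² + ((2369/1729)/(-154))²) = 17955 + √(15376 + ((2369/1729)*(-1/154))²) = 17955 + √(15376 + (-2369/266266)²) = 17955 + √(15376 + 5612161/70897582756) = 17955 + √(1090121238068417/70897582756) = 17955 + √1090121238068417/266266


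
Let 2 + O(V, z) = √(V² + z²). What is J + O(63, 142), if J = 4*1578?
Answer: 6310 + √24133 ≈ 6465.4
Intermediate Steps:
O(V, z) = -2 + √(V² + z²)
J = 6312
J + O(63, 142) = 6312 + (-2 + √(63² + 142²)) = 6312 + (-2 + √(3969 + 20164)) = 6312 + (-2 + √24133) = 6310 + √24133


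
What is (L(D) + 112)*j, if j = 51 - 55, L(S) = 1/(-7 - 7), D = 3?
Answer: -3134/7 ≈ -447.71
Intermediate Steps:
L(S) = -1/14 (L(S) = 1/(-14) = -1/14)
j = -4
(L(D) + 112)*j = (-1/14 + 112)*(-4) = (1567/14)*(-4) = -3134/7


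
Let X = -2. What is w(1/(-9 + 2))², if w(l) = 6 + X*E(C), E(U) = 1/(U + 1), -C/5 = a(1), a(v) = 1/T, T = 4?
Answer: 196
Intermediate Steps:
a(v) = ¼ (a(v) = 1/4 = ¼)
C = -5/4 (C = -5*¼ = -5/4 ≈ -1.2500)
E(U) = 1/(1 + U)
w(l) = 14 (w(l) = 6 - 2/(1 - 5/4) = 6 - 2/(-¼) = 6 - 2*(-4) = 6 + 8 = 14)
w(1/(-9 + 2))² = 14² = 196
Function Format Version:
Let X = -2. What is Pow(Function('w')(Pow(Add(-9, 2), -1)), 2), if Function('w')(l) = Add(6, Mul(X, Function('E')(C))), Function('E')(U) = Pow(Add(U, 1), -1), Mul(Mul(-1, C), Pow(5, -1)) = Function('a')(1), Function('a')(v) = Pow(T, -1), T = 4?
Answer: 196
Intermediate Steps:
Function('a')(v) = Rational(1, 4) (Function('a')(v) = Pow(4, -1) = Rational(1, 4))
C = Rational(-5, 4) (C = Mul(-5, Rational(1, 4)) = Rational(-5, 4) ≈ -1.2500)
Function('E')(U) = Pow(Add(1, U), -1)
Function('w')(l) = 14 (Function('w')(l) = Add(6, Mul(-2, Pow(Add(1, Rational(-5, 4)), -1))) = Add(6, Mul(-2, Pow(Rational(-1, 4), -1))) = Add(6, Mul(-2, -4)) = Add(6, 8) = 14)
Pow(Function('w')(Pow(Add(-9, 2), -1)), 2) = Pow(14, 2) = 196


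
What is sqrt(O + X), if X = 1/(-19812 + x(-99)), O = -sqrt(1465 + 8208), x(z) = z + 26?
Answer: sqrt(-19885 - 395413225*sqrt(9673))/19885 ≈ 9.9172*I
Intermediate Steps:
x(z) = 26 + z
O = -sqrt(9673) ≈ -98.351
X = -1/19885 (X = 1/(-19812 + (26 - 99)) = 1/(-19812 - 73) = 1/(-19885) = -1/19885 ≈ -5.0289e-5)
sqrt(O + X) = sqrt(-sqrt(9673) - 1/19885) = sqrt(-1/19885 - sqrt(9673))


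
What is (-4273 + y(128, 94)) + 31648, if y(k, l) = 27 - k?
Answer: 27274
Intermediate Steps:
(-4273 + y(128, 94)) + 31648 = (-4273 + (27 - 1*128)) + 31648 = (-4273 + (27 - 128)) + 31648 = (-4273 - 101) + 31648 = -4374 + 31648 = 27274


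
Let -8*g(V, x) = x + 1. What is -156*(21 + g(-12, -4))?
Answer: -6669/2 ≈ -3334.5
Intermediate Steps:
g(V, x) = -⅛ - x/8 (g(V, x) = -(x + 1)/8 = -(1 + x)/8 = -⅛ - x/8)
-156*(21 + g(-12, -4)) = -156*(21 + (-⅛ - ⅛*(-4))) = -156*(21 + (-⅛ + ½)) = -156*(21 + 3/8) = -156*171/8 = -6669/2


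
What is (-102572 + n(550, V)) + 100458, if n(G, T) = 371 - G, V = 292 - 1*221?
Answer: -2293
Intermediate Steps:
V = 71 (V = 292 - 221 = 71)
(-102572 + n(550, V)) + 100458 = (-102572 + (371 - 1*550)) + 100458 = (-102572 + (371 - 550)) + 100458 = (-102572 - 179) + 100458 = -102751 + 100458 = -2293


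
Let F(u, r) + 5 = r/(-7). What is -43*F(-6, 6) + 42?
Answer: 2057/7 ≈ 293.86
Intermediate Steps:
F(u, r) = -5 - r/7 (F(u, r) = -5 + r/(-7) = -5 + r*(-⅐) = -5 - r/7)
-43*F(-6, 6) + 42 = -43*(-5 - ⅐*6) + 42 = -43*(-5 - 6/7) + 42 = -43*(-41/7) + 42 = 1763/7 + 42 = 2057/7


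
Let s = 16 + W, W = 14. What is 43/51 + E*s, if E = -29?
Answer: -44327/51 ≈ -869.16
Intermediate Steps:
s = 30 (s = 16 + 14 = 30)
43/51 + E*s = 43/51 - 29*30 = 43*(1/51) - 870 = 43/51 - 870 = -44327/51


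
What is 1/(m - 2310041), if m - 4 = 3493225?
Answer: 1/1183188 ≈ 8.4517e-7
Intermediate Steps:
m = 3493229 (m = 4 + 3493225 = 3493229)
1/(m - 2310041) = 1/(3493229 - 2310041) = 1/1183188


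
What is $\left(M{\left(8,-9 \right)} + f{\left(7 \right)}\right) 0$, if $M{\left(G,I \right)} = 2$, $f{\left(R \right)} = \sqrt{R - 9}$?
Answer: $0$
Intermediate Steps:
$f{\left(R \right)} = \sqrt{-9 + R}$
$\left(M{\left(8,-9 \right)} + f{\left(7 \right)}\right) 0 = \left(2 + \sqrt{-9 + 7}\right) 0 = \left(2 + \sqrt{-2}\right) 0 = \left(2 + i \sqrt{2}\right) 0 = 0$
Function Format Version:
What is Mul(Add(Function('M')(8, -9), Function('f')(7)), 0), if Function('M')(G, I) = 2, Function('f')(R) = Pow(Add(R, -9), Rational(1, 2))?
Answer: 0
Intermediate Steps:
Function('f')(R) = Pow(Add(-9, R), Rational(1, 2))
Mul(Add(Function('M')(8, -9), Function('f')(7)), 0) = Mul(Add(2, Pow(Add(-9, 7), Rational(1, 2))), 0) = Mul(Add(2, Pow(-2, Rational(1, 2))), 0) = Mul(Add(2, Mul(I, Pow(2, Rational(1, 2)))), 0) = 0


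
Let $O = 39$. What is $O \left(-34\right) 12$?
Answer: $-15912$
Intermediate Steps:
$O \left(-34\right) 12 = 39 \left(-34\right) 12 = \left(-1326\right) 12 = -15912$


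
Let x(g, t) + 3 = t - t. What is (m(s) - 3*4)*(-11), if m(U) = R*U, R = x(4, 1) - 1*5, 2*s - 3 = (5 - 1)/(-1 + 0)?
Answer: 88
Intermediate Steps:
x(g, t) = -3 (x(g, t) = -3 + (t - t) = -3 + 0 = -3)
s = -½ (s = 3/2 + ((5 - 1)/(-1 + 0))/2 = 3/2 + (4/(-1))/2 = 3/2 + (4*(-1))/2 = 3/2 + (½)*(-4) = 3/2 - 2 = -½ ≈ -0.50000)
R = -8 (R = -3 - 1*5 = -3 - 5 = -8)
m(U) = -8*U
(m(s) - 3*4)*(-11) = (-8*(-½) - 3*4)*(-11) = (4 - 12)*(-11) = -8*(-11) = 88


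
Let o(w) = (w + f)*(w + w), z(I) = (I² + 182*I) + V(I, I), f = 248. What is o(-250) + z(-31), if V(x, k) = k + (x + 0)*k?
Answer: -2751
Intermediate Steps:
V(x, k) = k + k*x (V(x, k) = k + x*k = k + k*x)
z(I) = I² + 182*I + I*(1 + I) (z(I) = (I² + 182*I) + I*(1 + I) = I² + 182*I + I*(1 + I))
o(w) = 2*w*(248 + w) (o(w) = (w + 248)*(w + w) = (248 + w)*(2*w) = 2*w*(248 + w))
o(-250) + z(-31) = 2*(-250)*(248 - 250) - 31*(183 + 2*(-31)) = 2*(-250)*(-2) - 31*(183 - 62) = 1000 - 31*121 = 1000 - 3751 = -2751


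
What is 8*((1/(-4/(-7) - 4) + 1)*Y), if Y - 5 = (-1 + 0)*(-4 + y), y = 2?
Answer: 119/3 ≈ 39.667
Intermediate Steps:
Y = 7 (Y = 5 + (-1 + 0)*(-4 + 2) = 5 - 1*(-2) = 5 + 2 = 7)
8*((1/(-4/(-7) - 4) + 1)*Y) = 8*((1/(-4/(-7) - 4) + 1)*7) = 8*((1/(-4*(-⅐) - 4) + 1)*7) = 8*((1/(4/7 - 4) + 1)*7) = 8*((1/(-24/7) + 1)*7) = 8*((-7/24 + 1)*7) = 8*((17/24)*7) = 8*(119/24) = 119/3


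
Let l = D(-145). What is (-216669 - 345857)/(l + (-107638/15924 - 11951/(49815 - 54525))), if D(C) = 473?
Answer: -878970782355/732485368 ≈ -1200.0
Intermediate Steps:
l = 473
(-216669 - 345857)/(l + (-107638/15924 - 11951/(49815 - 54525))) = (-216669 - 345857)/(473 + (-107638/15924 - 11951/(49815 - 54525))) = -562526/(473 + (-107638*1/15924 - 11951/(-4710))) = -562526/(473 + (-53819/7962 - 11951*(-1/4710))) = -562526/(473 + (-53819/7962 + 11951/4710)) = -562526/(473 - 13194469/3125085) = -562526/1464970736/3125085 = -562526*3125085/1464970736 = -878970782355/732485368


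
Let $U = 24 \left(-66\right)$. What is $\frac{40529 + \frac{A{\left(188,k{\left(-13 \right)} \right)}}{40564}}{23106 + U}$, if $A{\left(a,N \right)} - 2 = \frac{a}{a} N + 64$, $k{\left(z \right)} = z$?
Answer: $\frac{1644018409}{873018408} \approx 1.8831$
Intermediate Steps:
$A{\left(a,N \right)} = 66 + N$ ($A{\left(a,N \right)} = 2 + \left(\frac{a}{a} N + 64\right) = 2 + \left(1 N + 64\right) = 2 + \left(N + 64\right) = 2 + \left(64 + N\right) = 66 + N$)
$U = -1584$
$\frac{40529 + \frac{A{\left(188,k{\left(-13 \right)} \right)}}{40564}}{23106 + U} = \frac{40529 + \frac{66 - 13}{40564}}{23106 - 1584} = \frac{40529 + 53 \cdot \frac{1}{40564}}{21522} = \left(40529 + \frac{53}{40564}\right) \frac{1}{21522} = \frac{1644018409}{40564} \cdot \frac{1}{21522} = \frac{1644018409}{873018408}$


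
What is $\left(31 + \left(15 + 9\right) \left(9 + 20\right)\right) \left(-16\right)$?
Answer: $-11632$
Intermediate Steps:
$\left(31 + \left(15 + 9\right) \left(9 + 20\right)\right) \left(-16\right) = \left(31 + 24 \cdot 29\right) \left(-16\right) = \left(31 + 696\right) \left(-16\right) = 727 \left(-16\right) = -11632$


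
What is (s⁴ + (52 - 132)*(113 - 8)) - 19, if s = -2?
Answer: -8403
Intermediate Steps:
(s⁴ + (52 - 132)*(113 - 8)) - 19 = ((-2)⁴ + (52 - 132)*(113 - 8)) - 19 = (16 - 80*105) - 19 = (16 - 8400) - 19 = -8384 - 19 = -8403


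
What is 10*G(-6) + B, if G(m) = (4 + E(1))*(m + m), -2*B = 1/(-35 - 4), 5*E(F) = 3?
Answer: -43055/78 ≈ -551.99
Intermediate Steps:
E(F) = 3/5 (E(F) = (1/5)*3 = 3/5)
B = 1/78 (B = -1/(2*(-35 - 4)) = -1/2/(-39) = -1/2*(-1/39) = 1/78 ≈ 0.012821)
G(m) = 46*m/5 (G(m) = (4 + 3/5)*(m + m) = 23*(2*m)/5 = 46*m/5)
10*G(-6) + B = 10*((46/5)*(-6)) + 1/78 = 10*(-276/5) + 1/78 = -552 + 1/78 = -43055/78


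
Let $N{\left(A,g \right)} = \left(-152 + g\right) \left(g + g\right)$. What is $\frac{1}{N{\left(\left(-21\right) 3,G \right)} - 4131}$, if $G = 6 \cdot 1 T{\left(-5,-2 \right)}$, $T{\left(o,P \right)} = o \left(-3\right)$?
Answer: $- \frac{1}{15291} \approx -6.5398 \cdot 10^{-5}$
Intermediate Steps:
$T{\left(o,P \right)} = - 3 o$
$G = 90$ ($G = 6 \cdot 1 \left(\left(-3\right) \left(-5\right)\right) = 6 \cdot 15 = 90$)
$N{\left(A,g \right)} = 2 g \left(-152 + g\right)$ ($N{\left(A,g \right)} = \left(-152 + g\right) 2 g = 2 g \left(-152 + g\right)$)
$\frac{1}{N{\left(\left(-21\right) 3,G \right)} - 4131} = \frac{1}{2 \cdot 90 \left(-152 + 90\right) - 4131} = \frac{1}{2 \cdot 90 \left(-62\right) - 4131} = \frac{1}{-11160 - 4131} = \frac{1}{-15291} = - \frac{1}{15291}$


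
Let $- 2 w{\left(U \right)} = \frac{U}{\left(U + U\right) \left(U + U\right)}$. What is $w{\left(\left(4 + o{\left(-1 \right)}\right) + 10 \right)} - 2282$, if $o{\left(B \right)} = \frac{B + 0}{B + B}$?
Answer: $- \frac{264713}{116} \approx -2282.0$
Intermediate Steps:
$o{\left(B \right)} = \frac{1}{2}$ ($o{\left(B \right)} = \frac{B}{2 B} = B \frac{1}{2 B} = \frac{1}{2}$)
$w{\left(U \right)} = - \frac{1}{8 U}$ ($w{\left(U \right)} = - \frac{U \frac{1}{\left(U + U\right) \left(U + U\right)}}{2} = - \frac{U \frac{1}{2 U 2 U}}{2} = - \frac{U \frac{1}{4 U^{2}}}{2} = - \frac{\frac{1}{4} \frac{1}{U}}{2} = - \frac{1}{8 U}$)
$w{\left(\left(4 + o{\left(-1 \right)}\right) + 10 \right)} - 2282 = - \frac{1}{8 \left(\left(4 + \frac{1}{2}\right) + 10\right)} - 2282 = - \frac{1}{8 \left(\frac{9}{2} + 10\right)} - 2282 = - \frac{1}{8 \cdot \frac{29}{2}} - 2282 = \left(- \frac{1}{8}\right) \frac{2}{29} - 2282 = - \frac{1}{116} - 2282 = - \frac{264713}{116}$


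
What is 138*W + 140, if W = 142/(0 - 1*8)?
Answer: -4619/2 ≈ -2309.5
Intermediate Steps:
W = -71/4 (W = 142/(0 - 8) = 142/(-8) = 142*(-⅛) = -71/4 ≈ -17.750)
138*W + 140 = 138*(-71/4) + 140 = -4899/2 + 140 = -4619/2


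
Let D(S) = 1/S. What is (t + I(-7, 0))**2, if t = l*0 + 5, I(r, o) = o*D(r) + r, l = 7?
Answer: 4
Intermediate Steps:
D(S) = 1/S
I(r, o) = r + o/r (I(r, o) = o/r + r = r + o/r)
t = 5 (t = 7*0 + 5 = 0 + 5 = 5)
(t + I(-7, 0))**2 = (5 + (-7 + 0/(-7)))**2 = (5 + (-7 + 0*(-1/7)))**2 = (5 + (-7 + 0))**2 = (5 - 7)**2 = (-2)**2 = 4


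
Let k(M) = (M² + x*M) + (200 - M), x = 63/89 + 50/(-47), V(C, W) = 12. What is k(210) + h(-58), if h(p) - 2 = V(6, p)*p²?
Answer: 352983490/4183 ≈ 84385.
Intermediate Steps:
x = -1489/4183 (x = 63*(1/89) + 50*(-1/47) = 63/89 - 50/47 = -1489/4183 ≈ -0.35596)
h(p) = 2 + 12*p²
k(M) = 200 + M² - 5672*M/4183 (k(M) = (M² - 1489*M/4183) + (200 - M) = 200 + M² - 5672*M/4183)
k(210) + h(-58) = (200 + 210² - 5672/4183*210) + (2 + 12*(-58)²) = (200 + 44100 - 1191120/4183) + (2 + 12*3364) = 184115780/4183 + (2 + 40368) = 184115780/4183 + 40370 = 352983490/4183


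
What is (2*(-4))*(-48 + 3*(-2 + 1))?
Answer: 408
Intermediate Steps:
(2*(-4))*(-48 + 3*(-2 + 1)) = -8*(-48 + 3*(-1)) = -8*(-48 - 3) = -8*(-51) = 408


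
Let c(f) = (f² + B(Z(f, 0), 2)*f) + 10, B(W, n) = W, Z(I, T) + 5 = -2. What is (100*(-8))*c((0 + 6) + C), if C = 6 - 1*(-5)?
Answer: -144000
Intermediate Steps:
C = 11 (C = 6 + 5 = 11)
Z(I, T) = -7 (Z(I, T) = -5 - 2 = -7)
c(f) = 10 + f² - 7*f (c(f) = (f² - 7*f) + 10 = 10 + f² - 7*f)
(100*(-8))*c((0 + 6) + C) = (100*(-8))*(10 + ((0 + 6) + 11)² - 7*((0 + 6) + 11)) = -800*(10 + (6 + 11)² - 7*(6 + 11)) = -800*(10 + 17² - 7*17) = -800*(10 + 289 - 119) = -800*180 = -144000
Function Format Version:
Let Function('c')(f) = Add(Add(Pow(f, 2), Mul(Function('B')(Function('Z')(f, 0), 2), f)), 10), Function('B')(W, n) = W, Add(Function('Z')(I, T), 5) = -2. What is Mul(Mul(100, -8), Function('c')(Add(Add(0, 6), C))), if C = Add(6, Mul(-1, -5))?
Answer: -144000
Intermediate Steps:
C = 11 (C = Add(6, 5) = 11)
Function('Z')(I, T) = -7 (Function('Z')(I, T) = Add(-5, -2) = -7)
Function('c')(f) = Add(10, Pow(f, 2), Mul(-7, f)) (Function('c')(f) = Add(Add(Pow(f, 2), Mul(-7, f)), 10) = Add(10, Pow(f, 2), Mul(-7, f)))
Mul(Mul(100, -8), Function('c')(Add(Add(0, 6), C))) = Mul(Mul(100, -8), Add(10, Pow(Add(Add(0, 6), 11), 2), Mul(-7, Add(Add(0, 6), 11)))) = Mul(-800, Add(10, Pow(Add(6, 11), 2), Mul(-7, Add(6, 11)))) = Mul(-800, Add(10, Pow(17, 2), Mul(-7, 17))) = Mul(-800, Add(10, 289, -119)) = Mul(-800, 180) = -144000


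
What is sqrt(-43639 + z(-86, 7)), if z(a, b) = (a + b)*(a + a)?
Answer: 9*I*sqrt(371) ≈ 173.35*I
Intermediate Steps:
z(a, b) = 2*a*(a + b) (z(a, b) = (a + b)*(2*a) = 2*a*(a + b))
sqrt(-43639 + z(-86, 7)) = sqrt(-43639 + 2*(-86)*(-86 + 7)) = sqrt(-43639 + 2*(-86)*(-79)) = sqrt(-43639 + 13588) = sqrt(-30051) = 9*I*sqrt(371)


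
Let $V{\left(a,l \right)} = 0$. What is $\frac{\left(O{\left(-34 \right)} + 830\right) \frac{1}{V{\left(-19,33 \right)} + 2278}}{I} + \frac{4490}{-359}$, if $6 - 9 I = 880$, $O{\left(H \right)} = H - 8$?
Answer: $- \frac{2235502577}{178689737} \approx -12.511$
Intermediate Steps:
$O{\left(H \right)} = -8 + H$ ($O{\left(H \right)} = H - 8 = -8 + H$)
$I = - \frac{874}{9}$ ($I = \frac{2}{3} - \frac{880}{9} = - \frac{874}{9} \approx -97.111$)
$\frac{\left(O{\left(-34 \right)} + 830\right) \frac{1}{V{\left(-19,33 \right)} + 2278}}{I} + \frac{4490}{-359} = \frac{\left(\left(-8 - 34\right) + 830\right) \frac{1}{0 + 2278}}{- \frac{874}{9}} + \frac{4490}{-359} = \frac{-42 + 830}{2278} \left(- \frac{9}{874}\right) + 4490 \left(- \frac{1}{359}\right) = 788 \cdot \frac{1}{2278} \left(- \frac{9}{874}\right) - \frac{4490}{359} = \frac{394}{1139} \left(- \frac{9}{874}\right) - \frac{4490}{359} = - \frac{1773}{497743} - \frac{4490}{359} = - \frac{2235502577}{178689737}$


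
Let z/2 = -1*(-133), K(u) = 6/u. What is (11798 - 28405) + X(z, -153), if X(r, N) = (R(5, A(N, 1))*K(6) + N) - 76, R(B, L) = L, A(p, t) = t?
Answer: -16835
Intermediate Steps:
z = 266 (z = 2*(-1*(-133)) = 2*133 = 266)
X(r, N) = -75 + N (X(r, N) = (1*(6/6) + N) - 76 = (1*(6*(⅙)) + N) - 76 = (1*1 + N) - 76 = (1 + N) - 76 = -75 + N)
(11798 - 28405) + X(z, -153) = (11798 - 28405) + (-75 - 153) = -16607 - 228 = -16835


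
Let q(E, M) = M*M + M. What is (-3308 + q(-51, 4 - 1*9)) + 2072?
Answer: -1216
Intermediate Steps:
q(E, M) = M + M² (q(E, M) = M² + M = M + M²)
(-3308 + q(-51, 4 - 1*9)) + 2072 = (-3308 + (4 - 1*9)*(1 + (4 - 1*9))) + 2072 = (-3308 + (4 - 9)*(1 + (4 - 9))) + 2072 = (-3308 - 5*(1 - 5)) + 2072 = (-3308 - 5*(-4)) + 2072 = (-3308 + 20) + 2072 = -3288 + 2072 = -1216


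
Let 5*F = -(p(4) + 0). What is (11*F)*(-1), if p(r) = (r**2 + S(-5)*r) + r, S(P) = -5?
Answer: 0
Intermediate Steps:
p(r) = r**2 - 4*r (p(r) = (r**2 - 5*r) + r = r**2 - 4*r)
F = 0 (F = (-(4*(-4 + 4) + 0))/5 = (-(4*0 + 0))/5 = (-(0 + 0))/5 = (-1*0)/5 = (1/5)*0 = 0)
(11*F)*(-1) = (11*0)*(-1) = 0*(-1) = 0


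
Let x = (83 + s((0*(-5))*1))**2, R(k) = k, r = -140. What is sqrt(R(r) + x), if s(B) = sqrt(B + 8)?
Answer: sqrt(6757 + 332*sqrt(2)) ≈ 85.009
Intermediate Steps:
s(B) = sqrt(8 + B)
x = (83 + 2*sqrt(2))**2 (x = (83 + sqrt(8 + (0*(-5))*1))**2 = (83 + sqrt(8 + 0*1))**2 = (83 + sqrt(8 + 0))**2 = (83 + sqrt(8))**2 = (83 + 2*sqrt(2))**2 ≈ 7366.5)
sqrt(R(r) + x) = sqrt(-140 + (6897 + 332*sqrt(2))) = sqrt(6757 + 332*sqrt(2))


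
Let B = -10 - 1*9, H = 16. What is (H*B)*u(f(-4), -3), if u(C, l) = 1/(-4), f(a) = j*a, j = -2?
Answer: 76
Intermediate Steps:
f(a) = -2*a
u(C, l) = -1/4
B = -19 (B = -10 - 9 = -19)
(H*B)*u(f(-4), -3) = (16*(-19))*(-1/4) = -304*(-1/4) = 76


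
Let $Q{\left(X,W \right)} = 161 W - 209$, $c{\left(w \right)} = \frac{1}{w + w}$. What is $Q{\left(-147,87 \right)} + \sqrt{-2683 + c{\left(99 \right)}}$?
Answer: $13798 + \frac{i \sqrt{11687126}}{66} \approx 13798.0 + 51.798 i$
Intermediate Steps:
$c{\left(w \right)} = \frac{1}{2 w}$
$Q{\left(X,W \right)} = -209 + 161 W$
$Q{\left(-147,87 \right)} + \sqrt{-2683 + c{\left(99 \right)}} = \left(-209 + 161 \cdot 87\right) + \sqrt{-2683 + \frac{1}{2 \cdot 99}} = \left(-209 + 14007\right) + \sqrt{-2683 + \frac{1}{2} \cdot \frac{1}{99}} = 13798 + \sqrt{-2683 + \frac{1}{198}} = 13798 + \sqrt{- \frac{531233}{198}} = 13798 + \frac{i \sqrt{11687126}}{66}$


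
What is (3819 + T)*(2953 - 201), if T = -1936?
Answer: 5182016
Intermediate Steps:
(3819 + T)*(2953 - 201) = (3819 - 1936)*(2953 - 201) = 1883*2752 = 5182016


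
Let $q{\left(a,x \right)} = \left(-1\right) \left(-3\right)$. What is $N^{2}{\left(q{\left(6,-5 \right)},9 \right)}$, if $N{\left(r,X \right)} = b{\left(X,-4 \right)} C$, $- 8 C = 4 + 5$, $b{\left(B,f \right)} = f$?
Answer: $\frac{81}{4} \approx 20.25$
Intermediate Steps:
$C = - \frac{9}{8}$ ($C = - \frac{4 + 5}{8} = \left(- \frac{1}{8}\right) 9 = - \frac{9}{8} \approx -1.125$)
$q{\left(a,x \right)} = 3$
$N{\left(r,X \right)} = \frac{9}{2}$ ($N{\left(r,X \right)} = \left(-4\right) \left(- \frac{9}{8}\right) = \frac{9}{2}$)
$N^{2}{\left(q{\left(6,-5 \right)},9 \right)} = \left(\frac{9}{2}\right)^{2} = \frac{81}{4}$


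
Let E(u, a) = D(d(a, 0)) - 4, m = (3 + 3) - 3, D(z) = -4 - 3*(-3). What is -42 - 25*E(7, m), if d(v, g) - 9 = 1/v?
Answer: -67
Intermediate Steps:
d(v, g) = 9 + 1/v
D(z) = 5 (D(z) = -4 + 9 = 5)
m = 3 (m = 6 - 3 = 3)
E(u, a) = 1 (E(u, a) = 5 - 4 = 1)
-42 - 25*E(7, m) = -42 - 25*1 = -42 - 25 = -67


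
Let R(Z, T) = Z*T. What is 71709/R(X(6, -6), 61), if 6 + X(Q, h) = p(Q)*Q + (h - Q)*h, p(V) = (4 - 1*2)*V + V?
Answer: 23903/3538 ≈ 6.7561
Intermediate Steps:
p(V) = 3*V (p(V) = (4 - 2)*V + V = 2*V + V = 3*V)
X(Q, h) = -6 + 3*Q² + h*(h - Q) (X(Q, h) = -6 + ((3*Q)*Q + (h - Q)*h) = -6 + (3*Q² + h*(h - Q)) = -6 + 3*Q² + h*(h - Q))
R(Z, T) = T*Z
71709/R(X(6, -6), 61) = 71709/((61*(-6 + (-6)² + 3*6² - 1*6*(-6)))) = 71709/((61*(-6 + 36 + 3*36 + 36))) = 71709/((61*(-6 + 36 + 108 + 36))) = 71709/((61*174)) = 71709/10614 = 71709*(1/10614) = 23903/3538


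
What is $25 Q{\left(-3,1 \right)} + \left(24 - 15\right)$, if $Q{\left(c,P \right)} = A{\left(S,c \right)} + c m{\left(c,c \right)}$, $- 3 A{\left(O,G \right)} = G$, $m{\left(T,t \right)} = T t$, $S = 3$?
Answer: $-641$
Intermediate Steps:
$A{\left(O,G \right)} = - \frac{G}{3}$
$Q{\left(c,P \right)} = c^{3} - \frac{c}{3}$ ($Q{\left(c,P \right)} = - \frac{c}{3} + c c c = - \frac{c}{3} + c c^{2} = - \frac{c}{3} + c^{3} = c^{3} - \frac{c}{3}$)
$25 Q{\left(-3,1 \right)} + \left(24 - 15\right) = 25 \left(\left(-3\right)^{3} - -1\right) + \left(24 - 15\right) = 25 \left(-27 + 1\right) + \left(24 - 15\right) = 25 \left(-26\right) + 9 = -650 + 9 = -641$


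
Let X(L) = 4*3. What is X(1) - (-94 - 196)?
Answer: 302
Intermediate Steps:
X(L) = 12
X(1) - (-94 - 196) = 12 - (-94 - 196) = 12 - 1*(-290) = 12 + 290 = 302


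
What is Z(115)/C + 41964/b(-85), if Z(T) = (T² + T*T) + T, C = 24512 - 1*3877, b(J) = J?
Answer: -172733823/350795 ≈ -492.41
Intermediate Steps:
C = 20635 (C = 24512 - 3877 = 20635)
Z(T) = T + 2*T² (Z(T) = (T² + T²) + T = 2*T² + T = T + 2*T²)
Z(115)/C + 41964/b(-85) = (115*(1 + 2*115))/20635 + 41964/(-85) = (115*(1 + 230))*(1/20635) + 41964*(-1/85) = (115*231)*(1/20635) - 41964/85 = 26565*(1/20635) - 41964/85 = 5313/4127 - 41964/85 = -172733823/350795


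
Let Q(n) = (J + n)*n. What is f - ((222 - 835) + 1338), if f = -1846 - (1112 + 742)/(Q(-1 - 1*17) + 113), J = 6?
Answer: -847713/329 ≈ -2576.6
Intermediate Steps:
Q(n) = n*(6 + n) (Q(n) = (6 + n)*n = n*(6 + n))
f = -609188/329 (f = -1846 - (1112 + 742)/((-1 - 1*17)*(6 + (-1 - 1*17)) + 113) = -1846 - 1854/((-1 - 17)*(6 + (-1 - 17)) + 113) = -1846 - 1854/(-18*(6 - 18) + 113) = -1846 - 1854/(-18*(-12) + 113) = -1846 - 1854/(216 + 113) = -1846 - 1854/329 = -609188/329 ≈ -1851.6)
f - ((222 - 835) + 1338) = -609188/329 - ((222 - 835) + 1338) = -609188/329 - (-613 + 1338) = -609188/329 - 1*725 = -609188/329 - 725 = -847713/329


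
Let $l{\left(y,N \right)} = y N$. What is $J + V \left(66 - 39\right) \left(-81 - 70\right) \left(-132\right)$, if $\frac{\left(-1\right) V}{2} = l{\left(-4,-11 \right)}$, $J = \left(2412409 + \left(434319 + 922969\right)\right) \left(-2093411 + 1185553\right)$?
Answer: $-3422396937458$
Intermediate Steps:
$l{\left(y,N \right)} = N y$
$J = -3422349579026$ ($J = \left(2412409 + 1357288\right) \left(-907858\right) = 3769697 \left(-907858\right) = -3422349579026$)
$V = -88$ ($V = - 2 \left(\left(-11\right) \left(-4\right)\right) = \left(-2\right) 44 = -88$)
$J + V \left(66 - 39\right) \left(-81 - 70\right) \left(-132\right) = -3422349579026 + - 88 \left(66 - 39\right) \left(-81 - 70\right) \left(-132\right) = -3422349579026 + - 88 \cdot 27 \left(-151\right) \left(-132\right) = -3422349579026 + \left(-88\right) \left(-4077\right) \left(-132\right) = -3422349579026 + 358776 \left(-132\right) = -3422349579026 - 47358432 = -3422396937458$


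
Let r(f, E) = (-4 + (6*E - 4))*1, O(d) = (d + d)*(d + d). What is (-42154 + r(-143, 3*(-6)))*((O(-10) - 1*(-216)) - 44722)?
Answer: 1864360620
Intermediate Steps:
O(d) = 4*d² (O(d) = (2*d)*(2*d) = 4*d²)
r(f, E) = -8 + 6*E (r(f, E) = (-4 + (-4 + 6*E))*1 = (-8 + 6*E)*1 = -8 + 6*E)
(-42154 + r(-143, 3*(-6)))*((O(-10) - 1*(-216)) - 44722) = (-42154 + (-8 + 6*(3*(-6))))*((4*(-10)² - 1*(-216)) - 44722) = (-42154 + (-8 + 6*(-18)))*((4*100 + 216) - 44722) = (-42154 + (-8 - 108))*((400 + 216) - 44722) = (-42154 - 116)*(616 - 44722) = -42270*(-44106) = 1864360620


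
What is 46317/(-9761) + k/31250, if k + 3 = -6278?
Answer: -1508715091/305031250 ≈ -4.9461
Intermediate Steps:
k = -6281 (k = -3 - 6278 = -6281)
46317/(-9761) + k/31250 = 46317/(-9761) - 6281/31250 = 46317*(-1/9761) - 6281*1/31250 = -46317/9761 - 6281/31250 = -1508715091/305031250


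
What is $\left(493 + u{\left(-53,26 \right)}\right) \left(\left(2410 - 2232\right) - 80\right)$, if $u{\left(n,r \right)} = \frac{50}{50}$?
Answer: $48412$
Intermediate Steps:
$u{\left(n,r \right)} = 1$ ($u{\left(n,r \right)} = 50 \cdot \frac{1}{50} = 1$)
$\left(493 + u{\left(-53,26 \right)}\right) \left(\left(2410 - 2232\right) - 80\right) = \left(493 + 1\right) \left(\left(2410 - 2232\right) - 80\right) = 494 \left(\left(2410 - 2232\right) - 80\right) = 494 \left(178 - 80\right) = 494 \cdot 98 = 48412$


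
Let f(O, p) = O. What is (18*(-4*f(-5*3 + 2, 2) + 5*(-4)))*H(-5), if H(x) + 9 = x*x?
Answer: 9216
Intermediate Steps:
H(x) = -9 + x**2 (H(x) = -9 + x*x = -9 + x**2)
(18*(-4*f(-5*3 + 2, 2) + 5*(-4)))*H(-5) = (18*(-4*(-5*3 + 2) + 5*(-4)))*(-9 + (-5)**2) = (18*(-4*(-15 + 2) - 20))*(-9 + 25) = (18*(-4*(-13) - 20))*16 = (18*(52 - 20))*16 = (18*32)*16 = 576*16 = 9216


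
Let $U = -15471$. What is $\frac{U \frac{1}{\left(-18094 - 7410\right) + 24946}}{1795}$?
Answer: $\frac{1719}{111290} \approx 0.015446$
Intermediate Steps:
$\frac{U \frac{1}{\left(-18094 - 7410\right) + 24946}}{1795} = \frac{\left(-15471\right) \frac{1}{\left(-18094 - 7410\right) + 24946}}{1795} = - \frac{15471}{-25504 + 24946} \cdot \frac{1}{1795} = - \frac{15471}{-558} \cdot \frac{1}{1795} = \left(-15471\right) \left(- \frac{1}{558}\right) \frac{1}{1795} = \frac{1719}{62} \cdot \frac{1}{1795} = \frac{1719}{111290}$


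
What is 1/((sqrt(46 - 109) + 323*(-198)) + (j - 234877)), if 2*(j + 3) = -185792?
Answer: -391730/153452392963 - 3*I*sqrt(7)/153452392963 ≈ -2.5528e-6 - 5.1725e-11*I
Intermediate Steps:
j = -92899 (j = -3 + (1/2)*(-185792) = -3 - 92896 = -92899)
1/((sqrt(46 - 109) + 323*(-198)) + (j - 234877)) = 1/((sqrt(46 - 109) + 323*(-198)) + (-92899 - 234877)) = 1/((sqrt(-63) - 63954) - 327776) = 1/((3*I*sqrt(7) - 63954) - 327776) = 1/((-63954 + 3*I*sqrt(7)) - 327776) = 1/(-391730 + 3*I*sqrt(7))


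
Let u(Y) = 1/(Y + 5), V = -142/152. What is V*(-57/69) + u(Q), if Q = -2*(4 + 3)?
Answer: 547/828 ≈ 0.66063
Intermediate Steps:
Q = -14 (Q = -2*7 = -14)
V = -71/76 (V = -142*1/152 = -71/76 ≈ -0.93421)
u(Y) = 1/(5 + Y)
V*(-57/69) + u(Q) = -(-213)/(4*69) + 1/(5 - 14) = -(-213)/(4*69) + 1/(-9) = -71/76*(-19/23) - ⅑ = 71/92 - ⅑ = 547/828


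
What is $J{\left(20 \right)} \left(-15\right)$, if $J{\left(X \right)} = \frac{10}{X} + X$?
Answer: $- \frac{615}{2} \approx -307.5$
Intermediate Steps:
$J{\left(X \right)} = X + \frac{10}{X}$
$J{\left(20 \right)} \left(-15\right) = \left(20 + \frac{10}{20}\right) \left(-15\right) = \left(20 + 10 \cdot \frac{1}{20}\right) \left(-15\right) = \left(20 + \frac{1}{2}\right) \left(-15\right) = \frac{41}{2} \left(-15\right) = - \frac{615}{2}$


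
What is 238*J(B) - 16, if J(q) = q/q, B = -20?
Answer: 222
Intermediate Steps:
J(q) = 1
238*J(B) - 16 = 238*1 - 16 = 238 - 16 = 222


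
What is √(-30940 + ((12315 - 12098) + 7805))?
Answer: I*√22918 ≈ 151.39*I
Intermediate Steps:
√(-30940 + ((12315 - 12098) + 7805)) = √(-30940 + (217 + 7805)) = √(-30940 + 8022) = √(-22918) = I*√22918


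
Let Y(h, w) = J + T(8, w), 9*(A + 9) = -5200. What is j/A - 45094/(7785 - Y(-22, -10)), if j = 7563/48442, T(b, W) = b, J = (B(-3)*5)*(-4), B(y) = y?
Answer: -11536571650027/1974179932834 ≈ -5.8437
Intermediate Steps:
A = -5281/9 (A = -9 + (1/9)*(-5200) = -9 - 5200/9 = -5281/9 ≈ -586.78)
J = 60 (J = -3*5*(-4) = -15*(-4) = 60)
Y(h, w) = 68 (Y(h, w) = 60 + 8 = 68)
j = 7563/48442 (j = 7563*(1/48442) = 7563/48442 ≈ 0.15612)
j/A - 45094/(7785 - Y(-22, -10)) = 7563/(48442*(-5281/9)) - 45094/(7785 - 1*68) = (7563/48442)*(-9/5281) - 45094/(7785 - 68) = -68067/255822202 - 45094/7717 = -11536571650027/1974179932834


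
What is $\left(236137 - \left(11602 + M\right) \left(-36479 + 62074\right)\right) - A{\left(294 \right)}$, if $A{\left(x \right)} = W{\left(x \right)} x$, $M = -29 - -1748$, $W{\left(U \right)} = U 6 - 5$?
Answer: $-341232004$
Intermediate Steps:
$W{\left(U \right)} = -5 + 6 U$ ($W{\left(U \right)} = 6 U - 5 = -5 + 6 U$)
$M = 1719$ ($M = -29 + 1748 = 1719$)
$A{\left(x \right)} = x \left(-5 + 6 x\right)$ ($A{\left(x \right)} = \left(-5 + 6 x\right) x = x \left(-5 + 6 x\right)$)
$\left(236137 - \left(11602 + M\right) \left(-36479 + 62074\right)\right) - A{\left(294 \right)} = \left(236137 - \left(11602 + 1719\right) \left(-36479 + 62074\right)\right) - 294 \left(-5 + 6 \cdot 294\right) = \left(236137 - 13321 \cdot 25595\right) - 294 \left(-5 + 1764\right) = \left(236137 - 340950995\right) - 294 \cdot 1759 = \left(236137 - 340950995\right) - 517146 = -340714858 - 517146 = -341232004$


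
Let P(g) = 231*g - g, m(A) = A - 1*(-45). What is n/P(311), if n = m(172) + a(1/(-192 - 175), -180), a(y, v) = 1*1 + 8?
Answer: 113/35765 ≈ 0.0031595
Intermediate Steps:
m(A) = 45 + A (m(A) = A + 45 = 45 + A)
P(g) = 230*g
a(y, v) = 9 (a(y, v) = 1 + 8 = 9)
n = 226 (n = (45 + 172) + 9 = 217 + 9 = 226)
n/P(311) = 226/((230*311)) = 226/71530 = 226*(1/71530) = 113/35765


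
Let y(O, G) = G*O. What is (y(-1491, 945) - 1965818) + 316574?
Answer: -3058239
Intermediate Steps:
(y(-1491, 945) - 1965818) + 316574 = (945*(-1491) - 1965818) + 316574 = (-1408995 - 1965818) + 316574 = -3374813 + 316574 = -3058239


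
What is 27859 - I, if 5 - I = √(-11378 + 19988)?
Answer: 27854 + √8610 ≈ 27947.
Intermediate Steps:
I = 5 - √8610 (I = 5 - √(-11378 + 19988) = 5 - √8610 ≈ -87.790)
27859 - I = 27859 - (5 - √8610) = 27859 + (-5 + √8610) = 27854 + √8610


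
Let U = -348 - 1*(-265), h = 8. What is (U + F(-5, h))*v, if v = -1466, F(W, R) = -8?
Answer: 133406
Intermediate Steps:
U = -83 (U = -348 + 265 = -83)
(U + F(-5, h))*v = (-83 - 8)*(-1466) = -91*(-1466) = 133406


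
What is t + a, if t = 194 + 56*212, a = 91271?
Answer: 103337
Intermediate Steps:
t = 12066 (t = 194 + 11872 = 12066)
t + a = 12066 + 91271 = 103337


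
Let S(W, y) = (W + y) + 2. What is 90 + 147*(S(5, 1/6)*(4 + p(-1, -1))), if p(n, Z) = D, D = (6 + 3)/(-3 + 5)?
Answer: 36179/4 ≈ 9044.8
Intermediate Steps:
D = 9/2 ≈ 4.5000
S(W, y) = 2 + W + y
p(n, Z) = 9/2
90 + 147*(S(5, 1/6)*(4 + p(-1, -1))) = 90 + 147*((2 + 5 + 1/6)*(4 + 9/2)) = 90 + 147*((2 + 5 + ⅙)*(17/2)) = 90 + 147*((43/6)*(17/2)) = 90 + 147*(731/12) = 90 + 35819/4 = 36179/4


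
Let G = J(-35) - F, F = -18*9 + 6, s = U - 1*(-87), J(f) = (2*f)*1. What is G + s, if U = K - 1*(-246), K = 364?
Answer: 783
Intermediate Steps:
J(f) = 2*f
U = 610 (U = 364 - 1*(-246) = 364 + 246 = 610)
s = 697 (s = 610 - 1*(-87) = 610 + 87 = 697)
F = -156 (F = -162 + 6 = -156)
G = 86 (G = 2*(-35) - 1*(-156) = -70 + 156 = 86)
G + s = 86 + 697 = 783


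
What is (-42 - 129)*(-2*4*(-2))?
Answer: -2736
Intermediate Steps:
(-42 - 129)*(-2*4*(-2)) = -(-1368)*(-2) = -171*16 = -2736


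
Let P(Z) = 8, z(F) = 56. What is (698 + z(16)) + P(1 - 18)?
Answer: 762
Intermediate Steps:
(698 + z(16)) + P(1 - 18) = (698 + 56) + 8 = 754 + 8 = 762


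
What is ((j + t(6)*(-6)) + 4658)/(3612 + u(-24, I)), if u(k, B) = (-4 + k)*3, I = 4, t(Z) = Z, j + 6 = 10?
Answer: 257/196 ≈ 1.3112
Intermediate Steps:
j = 4 (j = -6 + 10 = 4)
u(k, B) = -12 + 3*k
((j + t(6)*(-6)) + 4658)/(3612 + u(-24, I)) = ((4 + 6*(-6)) + 4658)/(3612 + (-12 + 3*(-24))) = ((4 - 36) + 4658)/(3612 + (-12 - 72)) = (-32 + 4658)/(3612 - 84) = 4626/3528 = 4626*(1/3528) = 257/196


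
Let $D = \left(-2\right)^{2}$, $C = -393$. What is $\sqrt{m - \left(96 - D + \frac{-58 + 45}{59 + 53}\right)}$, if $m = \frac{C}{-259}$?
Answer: $\frac{i \sqrt{1979389}}{148} \approx 9.5061 i$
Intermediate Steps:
$D = 4$
$m = \frac{393}{259}$ ($m = - \frac{393}{-259} = \left(-393\right) \left(- \frac{1}{259}\right) = \frac{393}{259} \approx 1.5174$)
$\sqrt{m - \left(96 - D + \frac{-58 + 45}{59 + 53}\right)} = \sqrt{\frac{393}{259} - \left(96 - 4 + \frac{-58 + 45}{59 + 53}\right)} = \sqrt{\frac{393}{259} - \left(92 - \frac{13}{112}\right)} = \sqrt{\frac{393}{259} - \frac{10291}{112}} = \sqrt{- \frac{53497}{592}} = \frac{i \sqrt{1979389}}{148}$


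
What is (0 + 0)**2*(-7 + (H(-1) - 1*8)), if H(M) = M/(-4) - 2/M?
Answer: 0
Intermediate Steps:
H(M) = -2/M - M/4 (H(M) = M*(-1/4) - 2/M = -M/4 - 2/M = -2/M - M/4)
(0 + 0)**2*(-7 + (H(-1) - 1*8)) = (0 + 0)**2*(-7 + ((-2/(-1) - 1/4*(-1)) - 1*8)) = 0**2*(-7 + ((-2*(-1) + 1/4) - 8)) = 0*(-7 + ((2 + 1/4) - 8)) = 0*(-7 + (9/4 - 8)) = 0*(-7 - 23/4) = 0*(-51/4) = 0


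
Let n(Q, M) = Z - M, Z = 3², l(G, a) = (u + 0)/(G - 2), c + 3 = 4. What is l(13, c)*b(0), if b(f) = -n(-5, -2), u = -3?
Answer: 3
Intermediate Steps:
c = 1 (c = -3 + 4 = 1)
l(G, a) = -3/(-2 + G) (l(G, a) = (-3 + 0)/(G - 2) = -3/(-2 + G))
Z = 9
n(Q, M) = 9 - M
b(f) = -11 (b(f) = -(9 - 1*(-2)) = -(9 + 2) = -1*11 = -11)
l(13, c)*b(0) = -3/(-2 + 13)*(-11) = -3/11*(-11) = 3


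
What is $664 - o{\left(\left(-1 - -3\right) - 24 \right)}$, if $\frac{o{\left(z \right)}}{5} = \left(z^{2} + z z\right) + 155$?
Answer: $-4951$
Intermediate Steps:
$o{\left(z \right)} = 775 + 10 z^{2}$ ($o{\left(z \right)} = 5 \left(\left(z^{2} + z z\right) + 155\right) = 5 \left(\left(z^{2} + z^{2}\right) + 155\right) = 5 \left(2 z^{2} + 155\right) = 5 \left(155 + 2 z^{2}\right) = 775 + 10 z^{2}$)
$664 - o{\left(\left(-1 - -3\right) - 24 \right)} = 664 - \left(775 + 10 \left(\left(-1 - -3\right) - 24\right)^{2}\right) = 664 - \left(775 + 10 \left(\left(-1 + 3\right) - 24\right)^{2}\right) = 664 - \left(775 + 10 \left(2 - 24\right)^{2}\right) = 664 - \left(775 + 10 \left(-22\right)^{2}\right) = 664 - \left(775 + 10 \cdot 484\right) = 664 - \left(775 + 4840\right) = 664 - 5615 = -4951$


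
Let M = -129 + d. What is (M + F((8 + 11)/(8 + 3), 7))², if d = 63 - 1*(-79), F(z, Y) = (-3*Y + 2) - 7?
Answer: 169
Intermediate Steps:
F(z, Y) = -5 - 3*Y (F(z, Y) = (2 - 3*Y) - 7 = -5 - 3*Y)
d = 142 (d = 63 + 79 = 142)
M = 13 (M = -129 + 142 = 13)
(M + F((8 + 11)/(8 + 3), 7))² = (13 + (-5 - 3*7))² = (13 + (-5 - 21))² = (13 - 26)² = (-13)² = 169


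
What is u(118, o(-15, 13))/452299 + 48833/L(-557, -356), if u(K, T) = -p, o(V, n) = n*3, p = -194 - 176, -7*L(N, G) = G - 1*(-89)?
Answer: 154609918259/120763833 ≈ 1280.3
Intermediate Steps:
L(N, G) = -89/7 - G/7 (L(N, G) = -(G - 1*(-89))/7 = -(G + 89)/7 = -(89 + G)/7 = -89/7 - G/7)
p = -370
o(V, n) = 3*n
u(K, T) = 370 (u(K, T) = -1*(-370) = 370)
u(118, o(-15, 13))/452299 + 48833/L(-557, -356) = 370/452299 + 48833/(-89/7 - 1/7*(-356)) = 370*(1/452299) + 48833/(-89/7 + 356/7) = 370/452299 + 48833/(267/7) = 370/452299 + 48833*(7/267) = 370/452299 + 341831/267 = 154609918259/120763833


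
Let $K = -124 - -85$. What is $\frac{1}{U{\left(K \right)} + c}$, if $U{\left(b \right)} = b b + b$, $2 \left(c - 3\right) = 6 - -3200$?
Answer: $\frac{1}{3088} \approx 0.00032383$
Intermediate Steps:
$c = 1606$ ($c = 3 + \frac{6 - -3200}{2} = 3 + \frac{6 + 3200}{2} = 3 + \frac{1}{2} \cdot 3206 = 3 + 1603 = 1606$)
$K = -39$ ($K = -124 + 85 = -39$)
$U{\left(b \right)} = b + b^{2}$ ($U{\left(b \right)} = b^{2} + b = b + b^{2}$)
$\frac{1}{U{\left(K \right)} + c} = \frac{1}{- 39 \left(1 - 39\right) + 1606} = \frac{1}{\left(-39\right) \left(-38\right) + 1606} = \frac{1}{1482 + 1606} = \frac{1}{3088}$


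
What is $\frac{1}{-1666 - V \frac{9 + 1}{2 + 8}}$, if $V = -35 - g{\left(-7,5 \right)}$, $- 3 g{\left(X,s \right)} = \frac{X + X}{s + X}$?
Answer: $- \frac{3}{4900} \approx -0.00061224$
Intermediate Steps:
$g{\left(X,s \right)} = - \frac{2 X}{3 \left(X + s\right)}$ ($g{\left(X,s \right)} = - \frac{\left(X + X\right) \frac{1}{s + X}}{3} = - \frac{2 X \frac{1}{X + s}}{3} = - \frac{2 X}{3 \left(X + s\right)}$)
$V = - \frac{98}{3}$ ($V = -35 - \left(-2\right) \left(-7\right) \frac{1}{3 \left(-7\right) + 3 \cdot 5} = -35 - \left(-2\right) \left(-7\right) \frac{1}{-21 + 15} = -35 - \left(-2\right) \left(-7\right) \frac{1}{-6} = -35 - \left(-2\right) \left(-7\right) \left(- \frac{1}{6}\right) = -35 - - \frac{7}{3} = -35 + \frac{7}{3} = - \frac{98}{3} \approx -32.667$)
$\frac{1}{-1666 - V \frac{9 + 1}{2 + 8}} = \frac{1}{-1666 - - \frac{98 \frac{9 + 1}{2 + 8}}{3}} = \frac{1}{-1666 - - \frac{98 \cdot \frac{10}{10}}{3}} = \frac{1}{-1666 - - \frac{98 \cdot 10 \cdot \frac{1}{10}}{3}} = \frac{1}{-1666 - \left(- \frac{98}{3}\right) 1} = \frac{1}{-1666 - - \frac{98}{3}} = \frac{1}{-1666 + \frac{98}{3}} = \frac{1}{- \frac{4900}{3}} = - \frac{3}{4900}$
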